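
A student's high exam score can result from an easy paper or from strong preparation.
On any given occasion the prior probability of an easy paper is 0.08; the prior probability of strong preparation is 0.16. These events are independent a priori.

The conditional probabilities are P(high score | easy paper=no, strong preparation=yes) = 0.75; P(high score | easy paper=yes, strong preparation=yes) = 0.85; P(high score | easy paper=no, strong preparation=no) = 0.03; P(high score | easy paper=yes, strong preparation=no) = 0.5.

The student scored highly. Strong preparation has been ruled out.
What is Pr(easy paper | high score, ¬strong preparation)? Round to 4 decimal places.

Pr(easy paper | high score, ¬strong preparation) ≈ 0.5917

Enumerate both values of easy paper and weight by the priors:
  P(high score | ¬strong preparation) = 0.03*0.92 + 0.5*0.08
        = 0.027600 + 0.040000 = 0.067600
Configurations with easy paper contribute 0.040000, so
  P(easy paper | high score, ¬strong preparation) = 0.040000 / 0.067600 ≈ 0.5917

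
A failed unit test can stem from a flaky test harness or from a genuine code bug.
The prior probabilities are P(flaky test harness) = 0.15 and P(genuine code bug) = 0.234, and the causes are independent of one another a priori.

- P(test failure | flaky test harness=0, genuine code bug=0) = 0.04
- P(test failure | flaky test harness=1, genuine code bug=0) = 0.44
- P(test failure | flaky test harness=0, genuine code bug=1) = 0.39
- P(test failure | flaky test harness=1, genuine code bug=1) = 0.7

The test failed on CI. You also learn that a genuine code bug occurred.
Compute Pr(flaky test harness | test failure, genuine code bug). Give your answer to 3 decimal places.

Pr(flaky test harness | test failure, genuine code bug) ≈ 0.241

P(test failure | genuine code bug) = 0.39·0.85 + 0.7·0.15 = 0.331500 + 0.105000 = 0.436500
Restricting to configurations with flaky test harness present: 0.7·0.15 = 0.105000.
So P(flaky test harness | test failure, genuine code bug) = 0.105000/0.436500 ≈ 0.241.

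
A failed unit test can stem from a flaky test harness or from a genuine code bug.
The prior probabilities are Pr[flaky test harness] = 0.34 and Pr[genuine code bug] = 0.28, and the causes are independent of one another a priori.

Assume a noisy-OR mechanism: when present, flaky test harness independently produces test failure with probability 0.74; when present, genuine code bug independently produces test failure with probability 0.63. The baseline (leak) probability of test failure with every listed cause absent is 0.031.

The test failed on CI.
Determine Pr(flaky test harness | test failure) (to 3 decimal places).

Pr(flaky test harness | test failure) ≈ 0.669

Under noisy-OR, P(test failure | causes) = 1 − (1−0.031)·∏(1−qᵢ) over the active causes.
P(test failure) = 0.031×0.66×0.72 + 0.64147×0.66×0.28 + 0.74806×0.34×0.72 + 0.906782×0.34×0.28 = 0.014731 + 0.118544 + 0.183125 + 0.086326 = 0.402726
The flaky test harness-present share is 0.183125 + 0.086326 = 0.269451.
P(flaky test harness | test failure) = 0.269451 / 0.402726 ≈ 0.669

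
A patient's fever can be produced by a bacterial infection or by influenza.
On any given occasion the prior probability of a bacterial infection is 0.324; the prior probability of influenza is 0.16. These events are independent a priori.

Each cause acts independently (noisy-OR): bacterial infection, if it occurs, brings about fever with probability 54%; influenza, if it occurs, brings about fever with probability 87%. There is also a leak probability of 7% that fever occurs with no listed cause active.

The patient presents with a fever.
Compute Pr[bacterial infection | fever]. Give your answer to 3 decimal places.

Pr[bacterial infection | fever] ≈ 0.603

Under noisy-OR, P(fever | causes) = 1 − (1−0.07)·∏(1−qᵢ) over the active causes.
By total probability over the 4 (bacterial infection, influenza) configurations:
  P(fever) = 0.07*0.676*0.84 + 0.8791*0.676*0.16 + 0.5722*0.324*0.84 + 0.944386*0.324*0.16
        = 0.039749 + 0.095083 + 0.155730 + 0.048957 = 0.339519
The terms with bacterial infection present sum to 0.204687, so
  P(bacterial infection | fever) = 0.204687 / 0.339519 ≈ 0.603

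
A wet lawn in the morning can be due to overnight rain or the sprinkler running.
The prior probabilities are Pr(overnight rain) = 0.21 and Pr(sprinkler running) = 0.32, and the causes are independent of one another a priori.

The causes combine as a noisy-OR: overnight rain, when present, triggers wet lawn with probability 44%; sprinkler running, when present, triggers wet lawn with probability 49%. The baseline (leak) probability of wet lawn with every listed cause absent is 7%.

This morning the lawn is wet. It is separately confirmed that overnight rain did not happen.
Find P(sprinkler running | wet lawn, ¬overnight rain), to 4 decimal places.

P(sprinkler running | wet lawn, ¬overnight rain) ≈ 0.7794

Under noisy-OR, P(wet lawn | causes) = 1 − (1−0.07)·∏(1−qᵢ) over the active causes.
Sum P(wet lawn|·) weighted by the priors over both values of sprinkler running:
  P(wet lawn | ¬overnight rain) = 0.07·0.68 + 0.5257·0.32
        = 0.047600 + 0.168224 = 0.215824
The terms with sprinkler running present sum to 0.168224, so
  P(sprinkler running | wet lawn, ¬overnight rain) = 0.168224 / 0.215824 ≈ 0.7794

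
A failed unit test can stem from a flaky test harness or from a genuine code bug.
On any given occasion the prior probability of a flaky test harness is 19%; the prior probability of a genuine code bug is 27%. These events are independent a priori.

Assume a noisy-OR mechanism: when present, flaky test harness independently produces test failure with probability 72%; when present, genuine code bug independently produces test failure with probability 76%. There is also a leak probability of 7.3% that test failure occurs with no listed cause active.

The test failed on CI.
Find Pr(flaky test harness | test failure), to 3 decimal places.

Under noisy-OR, P(test failure | causes) = 1 − (1−0.073)·∏(1−qᵢ) over the active causes.
Weight on flaky test harness=true, given the evidence: 0.102699 + 0.048104 = 0.150803
Denominator P(test failure): 0.073*0.81*0.73 + 0.77752*0.81*0.27 + 0.74044*0.19*0.73 + 0.937706*0.19*0.27 = 0.364012
P(flaky test harness | test failure) = 0.150803/0.364012 ≈ 0.414

Pr(flaky test harness | test failure) ≈ 0.414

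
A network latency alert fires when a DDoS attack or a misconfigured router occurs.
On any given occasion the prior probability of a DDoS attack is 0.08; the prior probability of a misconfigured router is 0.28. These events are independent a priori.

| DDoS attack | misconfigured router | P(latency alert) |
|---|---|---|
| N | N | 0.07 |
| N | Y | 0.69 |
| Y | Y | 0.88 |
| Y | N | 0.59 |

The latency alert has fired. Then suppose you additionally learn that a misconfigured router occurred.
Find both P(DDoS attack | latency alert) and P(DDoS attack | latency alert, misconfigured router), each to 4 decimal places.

By total probability over the 4 (DDoS attack, misconfigured router) configurations:
  P(latency alert) = 0.07×0.92×0.72 + 0.69×0.92×0.28 + 0.59×0.08×0.72 + 0.88×0.08×0.28
        = 0.046368 + 0.177744 + 0.033984 + 0.019712 = 0.277808
The terms with DDoS attack present sum to 0.053696, so
  P(DDoS attack | latency alert) = 0.053696 / 0.277808 ≈ 0.1933

Now also conditioning on misconfigured router=true:
By total probability over both values of DDoS attack:
  P(latency alert | misconfigured router) = 0.69·0.92 + 0.88·0.08
        = 0.634800 + 0.070400 = 0.705200
Configurations with DDoS attack contribute 0.070400, so
  P(DDoS attack | latency alert, misconfigured router) = 0.070400 / 0.705200 ≈ 0.0998

P(DDoS attack | latency alert) ≈ 0.1933; P(DDoS attack | latency alert, misconfigured router) ≈ 0.0998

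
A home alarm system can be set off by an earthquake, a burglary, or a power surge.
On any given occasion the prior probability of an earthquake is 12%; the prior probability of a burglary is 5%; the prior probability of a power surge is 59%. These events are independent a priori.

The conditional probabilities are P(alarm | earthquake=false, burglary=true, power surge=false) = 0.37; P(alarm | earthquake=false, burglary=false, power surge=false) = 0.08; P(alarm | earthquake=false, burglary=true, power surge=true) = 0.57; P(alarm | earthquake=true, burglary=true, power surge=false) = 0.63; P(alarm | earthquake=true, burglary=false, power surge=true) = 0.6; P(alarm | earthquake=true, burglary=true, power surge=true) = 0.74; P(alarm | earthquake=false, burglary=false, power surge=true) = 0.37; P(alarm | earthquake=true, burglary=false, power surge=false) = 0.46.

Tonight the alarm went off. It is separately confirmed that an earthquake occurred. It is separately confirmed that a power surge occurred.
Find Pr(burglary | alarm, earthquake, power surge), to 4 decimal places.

Pr(burglary | alarm, earthquake, power surge) ≈ 0.0610

Sum P(alarm|·) weighted by the priors over both values of burglary:
  P(alarm | earthquake, power surge) = 0.6·0.95 + 0.74·0.05
        = 0.570000 + 0.037000 = 0.607000
The terms with burglary present sum to 0.037000, so
  P(burglary | alarm, earthquake, power surge) = 0.037000 / 0.607000 ≈ 0.0610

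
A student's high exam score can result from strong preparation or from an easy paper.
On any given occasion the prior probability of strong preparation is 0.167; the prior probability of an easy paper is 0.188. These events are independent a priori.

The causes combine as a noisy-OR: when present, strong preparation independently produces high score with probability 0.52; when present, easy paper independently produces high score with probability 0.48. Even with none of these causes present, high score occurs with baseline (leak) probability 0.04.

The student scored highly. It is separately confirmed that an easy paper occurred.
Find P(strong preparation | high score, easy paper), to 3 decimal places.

P(strong preparation | high score, easy paper) ≈ 0.233

Under noisy-OR, P(high score | causes) = 1 − (1−0.04)·∏(1−qᵢ) over the active causes.
P(high score | easy paper) = 0.5008×0.833 + 0.760384×0.167 = 0.417166 + 0.126984 = 0.544150
Restricting to configurations with strong preparation present: 0.760384×0.167 = 0.126984.
P(strong preparation | high score, easy paper) = 0.126984 / 0.544150 ≈ 0.233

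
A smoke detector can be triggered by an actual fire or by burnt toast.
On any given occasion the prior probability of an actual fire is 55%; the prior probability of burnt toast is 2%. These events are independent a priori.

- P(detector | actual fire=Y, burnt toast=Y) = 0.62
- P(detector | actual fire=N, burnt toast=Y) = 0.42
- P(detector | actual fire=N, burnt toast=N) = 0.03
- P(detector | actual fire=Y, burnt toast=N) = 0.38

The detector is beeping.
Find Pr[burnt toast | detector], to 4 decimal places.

P(detector) = 0.03·0.45·0.98 + 0.42·0.45·0.02 + 0.38·0.55·0.98 + 0.62·0.55·0.02 = 0.013230 + 0.003780 + 0.204820 + 0.006820 = 0.228650
Of this, 0.010600 comes from 0.003780 + 0.006820 (the burnt toast=true cases).
P(burnt toast | detector) = 0.010600 / 0.228650 ≈ 0.0464

Pr[burnt toast | detector] ≈ 0.0464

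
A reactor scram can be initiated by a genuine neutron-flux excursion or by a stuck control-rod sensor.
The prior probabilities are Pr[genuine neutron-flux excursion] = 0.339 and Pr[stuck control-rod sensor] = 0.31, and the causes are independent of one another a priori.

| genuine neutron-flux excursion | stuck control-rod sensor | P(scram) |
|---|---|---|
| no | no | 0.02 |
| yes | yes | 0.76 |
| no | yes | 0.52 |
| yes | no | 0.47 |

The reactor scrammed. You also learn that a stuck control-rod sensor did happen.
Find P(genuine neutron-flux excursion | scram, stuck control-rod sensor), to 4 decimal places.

P(genuine neutron-flux excursion | scram, stuck control-rod sensor) ≈ 0.4284

Enumerate both values of genuine neutron-flux excursion and weight by the priors:
  P(scram | stuck control-rod sensor) = 0.52*0.661 + 0.76*0.339
        = 0.343720 + 0.257640 = 0.601360
Configurations with genuine neutron-flux excursion contribute 0.257640, so
  P(genuine neutron-flux excursion | scram, stuck control-rod sensor) = 0.257640 / 0.601360 ≈ 0.4284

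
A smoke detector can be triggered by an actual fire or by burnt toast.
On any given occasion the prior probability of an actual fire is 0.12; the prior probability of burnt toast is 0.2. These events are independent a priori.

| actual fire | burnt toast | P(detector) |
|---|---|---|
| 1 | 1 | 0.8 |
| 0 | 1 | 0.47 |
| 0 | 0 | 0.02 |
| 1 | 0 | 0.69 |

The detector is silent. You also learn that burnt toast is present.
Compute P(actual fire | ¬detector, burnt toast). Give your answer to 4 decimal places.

Sum P(¬detector|·) weighted by the priors over both values of actual fire:
  P(¬detector | burnt toast) = 0.53·0.88 + 0.2·0.12
        = 0.466400 + 0.024000 = 0.490400
Keeping only the actual fire-present terms gives 0.024000, so
  P(actual fire | ¬detector, burnt toast) = 0.024000 / 0.490400 ≈ 0.0489

P(actual fire | ¬detector, burnt toast) ≈ 0.0489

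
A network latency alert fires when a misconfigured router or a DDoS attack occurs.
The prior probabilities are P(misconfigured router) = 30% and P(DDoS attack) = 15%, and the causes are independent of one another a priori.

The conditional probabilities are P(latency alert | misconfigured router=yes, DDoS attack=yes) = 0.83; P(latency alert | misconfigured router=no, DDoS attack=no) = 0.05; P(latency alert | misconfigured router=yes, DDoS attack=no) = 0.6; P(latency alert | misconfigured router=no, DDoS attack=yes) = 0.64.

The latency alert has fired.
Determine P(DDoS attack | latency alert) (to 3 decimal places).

P(DDoS attack | latency alert) ≈ 0.364

P(latency alert) = 0.05·0.7·0.85 + 0.64·0.7·0.15 + 0.6·0.3·0.85 + 0.83·0.3·0.15 = 0.029750 + 0.067200 + 0.153000 + 0.037350 = 0.287300
Of this, 0.104550 comes from 0.067200 + 0.037350 (the DDoS attack=true cases).
Hence the posterior is 0.104550/0.287300 ≈ 0.364.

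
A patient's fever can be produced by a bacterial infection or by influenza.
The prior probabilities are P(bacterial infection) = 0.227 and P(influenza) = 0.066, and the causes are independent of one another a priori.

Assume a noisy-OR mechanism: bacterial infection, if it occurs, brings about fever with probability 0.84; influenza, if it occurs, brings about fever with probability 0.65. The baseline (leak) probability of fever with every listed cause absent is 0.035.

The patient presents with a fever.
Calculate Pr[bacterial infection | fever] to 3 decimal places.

Under noisy-OR, P(fever | causes) = 1 − (1−0.035)·∏(1−qᵢ) over the active causes.
P(fever) = 0.035·0.773·0.934 + 0.66225·0.773·0.066 + 0.8456·0.227·0.934 + 0.94596·0.227·0.066 = 0.025269 + 0.033787 + 0.179282 + 0.014172 = 0.252510
Of this, 0.193454 comes from 0.179282 + 0.014172 (the bacterial infection=true cases).
Hence the posterior is 0.193454/0.252510 ≈ 0.766.

Pr[bacterial infection | fever] ≈ 0.766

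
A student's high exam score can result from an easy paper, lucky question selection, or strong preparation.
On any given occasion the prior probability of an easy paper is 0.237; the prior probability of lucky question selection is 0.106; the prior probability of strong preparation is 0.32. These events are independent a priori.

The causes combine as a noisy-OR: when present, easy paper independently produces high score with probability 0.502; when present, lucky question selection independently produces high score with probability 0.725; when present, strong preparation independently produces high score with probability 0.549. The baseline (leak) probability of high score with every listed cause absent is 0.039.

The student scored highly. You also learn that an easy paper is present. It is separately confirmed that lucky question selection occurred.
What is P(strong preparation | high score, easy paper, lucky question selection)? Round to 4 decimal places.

P(strong preparation | high score, easy paper, lucky question selection) ≈ 0.3376

Under noisy-OR, P(high score | causes) = 1 − (1−0.039)·∏(1−qᵢ) over the active causes.
Sum P(high score|·) weighted by the priors over both values of strong preparation:
  P(high score | easy paper, lucky question selection) = 0.868391*0.68 + 0.940644*0.32
        = 0.590506 + 0.301006 = 0.891512
The terms with strong preparation present sum to 0.301006, so
  P(strong preparation | high score, easy paper, lucky question selection) = 0.301006 / 0.891512 ≈ 0.3376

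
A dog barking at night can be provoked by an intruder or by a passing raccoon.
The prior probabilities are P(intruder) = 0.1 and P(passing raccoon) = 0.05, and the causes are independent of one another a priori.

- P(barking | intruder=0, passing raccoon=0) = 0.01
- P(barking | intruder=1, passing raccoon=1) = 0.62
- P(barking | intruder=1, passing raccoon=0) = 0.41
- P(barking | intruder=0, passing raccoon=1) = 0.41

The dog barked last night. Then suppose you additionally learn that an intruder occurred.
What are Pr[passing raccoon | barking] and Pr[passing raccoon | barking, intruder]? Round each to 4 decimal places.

Pr[passing raccoon | barking] ≈ 0.3121; Pr[passing raccoon | barking, intruder] ≈ 0.0737

Enumerate the 4 (intruder, passing raccoon) configurations and weight by the priors:
  P(barking) = 0.01×0.9×0.95 + 0.41×0.9×0.05 + 0.41×0.1×0.95 + 0.62×0.1×0.05
        = 0.008550 + 0.018450 + 0.038950 + 0.003100 = 0.069050
The terms with passing raccoon present sum to 0.021550, so
  P(passing raccoon | barking) = 0.021550 / 0.069050 ≈ 0.3121

Now also conditioning on intruder=true:
P(barking | intruder) = 0.41×0.95 + 0.62×0.05 = 0.389500 + 0.031000 = 0.420500
Of this, 0.031000 comes from 0.62×0.05 (the passing raccoon=true cases).
P(passing raccoon | barking, intruder) = 0.031000 / 0.420500 ≈ 0.0737
The drop from 0.3121 to 0.0737 is the explaining-away (discounting) effect.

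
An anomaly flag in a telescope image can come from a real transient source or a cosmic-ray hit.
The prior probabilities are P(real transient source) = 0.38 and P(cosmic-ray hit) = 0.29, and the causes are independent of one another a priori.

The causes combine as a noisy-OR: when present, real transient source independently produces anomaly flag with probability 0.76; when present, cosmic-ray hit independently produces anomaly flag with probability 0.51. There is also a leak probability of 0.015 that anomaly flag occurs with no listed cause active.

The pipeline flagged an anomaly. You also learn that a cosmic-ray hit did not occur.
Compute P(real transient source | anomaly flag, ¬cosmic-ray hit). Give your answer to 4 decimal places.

Under noisy-OR, P(anomaly flag | causes) = 1 − (1−0.015)·∏(1−qᵢ) over the active causes.
Numerator (weight on configurations with real transient source): 0.7636×0.38 = 0.290168
The normalizing constant is 0.015×0.62 + 0.7636×0.38 = 0.299468
P(real transient source | anomaly flag, ¬cosmic-ray hit) = 0.290168/0.299468 ≈ 0.9689

P(real transient source | anomaly flag, ¬cosmic-ray hit) ≈ 0.9689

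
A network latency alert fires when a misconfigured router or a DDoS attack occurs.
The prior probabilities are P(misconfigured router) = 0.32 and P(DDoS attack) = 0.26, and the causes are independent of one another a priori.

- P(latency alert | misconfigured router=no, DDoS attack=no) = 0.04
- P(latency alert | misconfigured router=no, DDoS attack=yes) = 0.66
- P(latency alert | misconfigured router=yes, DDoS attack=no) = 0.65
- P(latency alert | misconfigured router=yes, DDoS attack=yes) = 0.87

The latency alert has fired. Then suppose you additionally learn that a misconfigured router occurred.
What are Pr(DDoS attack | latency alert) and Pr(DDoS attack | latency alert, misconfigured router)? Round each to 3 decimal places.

Pr(DDoS attack | latency alert) ≈ 0.521; Pr(DDoS attack | latency alert, misconfigured router) ≈ 0.320

P(latency alert) = 0.04·0.68·0.74 + 0.66·0.68·0.26 + 0.65·0.32·0.74 + 0.87·0.32·0.26 = 0.020128 + 0.116688 + 0.153920 + 0.072384 = 0.363120
Of this, 0.189072 comes from 0.116688 + 0.072384 (the DDoS attack=true cases).
Hence the posterior is 0.189072/0.363120 ≈ 0.521.

Now condition on the additional information:
P(latency alert | misconfigured router) = 0.65*0.74 + 0.87*0.26 = 0.481000 + 0.226200 = 0.707200
The DDoS attack-present share is 0.87*0.26 = 0.226200.
So P(DDoS attack | latency alert, misconfigured router) = 0.226200/0.707200 ≈ 0.320.
This is intercausal reasoning (explaining away): once misconfigured router accounts for the latency alert, DDoS attack becomes less likely.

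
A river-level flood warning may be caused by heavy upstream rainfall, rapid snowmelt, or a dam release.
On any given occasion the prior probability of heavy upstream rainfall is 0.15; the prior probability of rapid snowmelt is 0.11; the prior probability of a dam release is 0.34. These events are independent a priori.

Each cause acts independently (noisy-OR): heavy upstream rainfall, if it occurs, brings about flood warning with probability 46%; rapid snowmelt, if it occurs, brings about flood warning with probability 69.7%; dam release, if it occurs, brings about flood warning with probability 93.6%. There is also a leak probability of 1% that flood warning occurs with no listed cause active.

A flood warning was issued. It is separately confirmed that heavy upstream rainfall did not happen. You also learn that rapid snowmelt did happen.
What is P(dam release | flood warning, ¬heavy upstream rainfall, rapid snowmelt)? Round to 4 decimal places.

Under noisy-OR, P(flood warning | causes) = 1 − (1−0.01)·∏(1−qᵢ) over the active causes.
By total probability over both values of dam release:
  P(flood warning | ¬heavy upstream rainfall, rapid snowmelt) = 0.70003·0.66 + 0.980802·0.34
        = 0.462020 + 0.333473 = 0.795493
The terms with dam release present sum to 0.333473, so
  P(dam release | flood warning, ¬heavy upstream rainfall, rapid snowmelt) = 0.333473 / 0.795493 ≈ 0.4192

P(dam release | flood warning, ¬heavy upstream rainfall, rapid snowmelt) ≈ 0.4192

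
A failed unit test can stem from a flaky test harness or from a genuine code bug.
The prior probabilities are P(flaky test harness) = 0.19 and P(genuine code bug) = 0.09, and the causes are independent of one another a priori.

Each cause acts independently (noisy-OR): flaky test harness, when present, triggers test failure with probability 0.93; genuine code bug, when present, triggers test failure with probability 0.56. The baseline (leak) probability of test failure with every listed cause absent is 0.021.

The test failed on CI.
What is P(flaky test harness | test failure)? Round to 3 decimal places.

P(flaky test harness | test failure) ≈ 0.757

Under noisy-OR, P(test failure | causes) = 1 − (1−0.021)·∏(1−qᵢ) over the active causes.
Sum P(test failure|·) weighted by the priors over the 4 (flaky test harness, genuine code bug) configurations:
  P(test failure) = 0.021×0.81×0.91 + 0.56924×0.81×0.09 + 0.93147×0.19×0.91 + 0.969847×0.19×0.09
        = 0.015479 + 0.041498 + 0.161051 + 0.016584 = 0.234612
Configurations with flaky test harness contribute 0.177635, so
  P(flaky test harness | test failure) = 0.177635 / 0.234612 ≈ 0.757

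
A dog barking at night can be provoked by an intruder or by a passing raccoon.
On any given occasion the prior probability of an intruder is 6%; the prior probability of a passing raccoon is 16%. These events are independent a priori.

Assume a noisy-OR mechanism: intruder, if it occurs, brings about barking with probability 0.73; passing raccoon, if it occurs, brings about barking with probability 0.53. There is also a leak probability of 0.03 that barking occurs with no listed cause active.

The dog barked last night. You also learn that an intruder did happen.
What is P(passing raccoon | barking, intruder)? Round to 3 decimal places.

P(passing raccoon | barking, intruder) ≈ 0.185

Under noisy-OR, P(barking | causes) = 1 − (1−0.03)·∏(1−qᵢ) over the active causes.
P(barking | intruder) = 0.7381*0.84 + 0.876907*0.16 = 0.620004 + 0.140305 = 0.760309
Restricting to configurations with passing raccoon present: 0.876907*0.16 = 0.140305.
Hence the posterior is 0.140305/0.760309 ≈ 0.185.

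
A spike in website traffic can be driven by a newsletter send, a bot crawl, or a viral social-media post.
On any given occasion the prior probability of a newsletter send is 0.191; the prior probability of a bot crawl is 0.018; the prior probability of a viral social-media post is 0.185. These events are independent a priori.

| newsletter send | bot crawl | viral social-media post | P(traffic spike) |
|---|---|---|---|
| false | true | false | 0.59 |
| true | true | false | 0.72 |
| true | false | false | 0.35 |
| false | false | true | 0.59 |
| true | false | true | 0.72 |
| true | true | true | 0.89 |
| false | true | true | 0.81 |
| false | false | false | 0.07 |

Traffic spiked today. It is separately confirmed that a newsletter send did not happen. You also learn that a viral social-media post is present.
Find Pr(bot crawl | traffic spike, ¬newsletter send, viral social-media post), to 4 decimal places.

Pr(bot crawl | traffic spike, ¬newsletter send, viral social-media post) ≈ 0.0245

By total probability over both values of bot crawl:
  P(traffic spike | ¬newsletter send, viral social-media post) = 0.59·0.982 + 0.81·0.018
        = 0.579380 + 0.014580 = 0.593960
Configurations with bot crawl contribute 0.014580, so
  P(bot crawl | traffic spike, ¬newsletter send, viral social-media post) = 0.014580 / 0.593960 ≈ 0.0245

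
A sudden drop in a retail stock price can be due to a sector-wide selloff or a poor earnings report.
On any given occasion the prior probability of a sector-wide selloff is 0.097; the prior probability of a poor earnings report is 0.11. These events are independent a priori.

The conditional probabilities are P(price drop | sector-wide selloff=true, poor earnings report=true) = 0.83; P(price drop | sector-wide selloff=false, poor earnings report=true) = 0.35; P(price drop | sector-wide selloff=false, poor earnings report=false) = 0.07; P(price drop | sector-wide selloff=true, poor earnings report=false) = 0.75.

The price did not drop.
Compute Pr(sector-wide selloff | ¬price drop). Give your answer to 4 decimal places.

Enumerate the 4 (sector-wide selloff, poor earnings report) configurations and weight by the priors:
  P(¬price drop) = 0.93*0.903*0.89 + 0.65*0.903*0.11 + 0.25*0.097*0.89 + 0.17*0.097*0.11
        = 0.747413 + 0.064565 + 0.021583 + 0.001814 = 0.835375
Configurations with sector-wide selloff contribute 0.023397, so
  P(sector-wide selloff | ¬price drop) = 0.023397 / 0.835375 ≈ 0.0280

Pr(sector-wide selloff | ¬price drop) ≈ 0.0280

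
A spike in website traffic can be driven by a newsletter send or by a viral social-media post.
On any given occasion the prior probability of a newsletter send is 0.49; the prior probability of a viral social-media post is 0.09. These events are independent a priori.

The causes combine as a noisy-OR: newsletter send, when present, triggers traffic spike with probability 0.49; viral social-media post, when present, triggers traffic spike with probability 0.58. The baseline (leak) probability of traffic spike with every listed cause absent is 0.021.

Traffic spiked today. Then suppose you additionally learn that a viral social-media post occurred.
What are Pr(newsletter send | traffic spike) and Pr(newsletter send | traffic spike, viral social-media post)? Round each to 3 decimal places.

Pr(newsletter send | traffic spike) ≈ 0.875; Pr(newsletter send | traffic spike, viral social-media post) ≈ 0.563

Under noisy-OR, P(traffic spike | causes) = 1 − (1−0.021)·∏(1−qᵢ) over the active causes.
Weight on newsletter send=true, given the evidence: 0.223267 + 0.034852 = 0.258119
Normalizer over all consistent configurations: 0.021·0.51·0.91 + 0.58882·0.51·0.09 + 0.50071·0.49·0.91 + 0.790298·0.49·0.09 = 0.294892
P(newsletter send | traffic spike) = 0.258119/0.294892 ≈ 0.875

With the extra evidence:
Sum P(traffic spike|·) weighted by the priors over both values of newsletter send:
  P(traffic spike | viral social-media post) = 0.58882*0.51 + 0.790298*0.49
        = 0.300298 + 0.387246 = 0.687544
Keeping only the newsletter send-present terms gives 0.387246, so
  P(newsletter send | traffic spike, viral social-media post) = 0.387246 / 0.687544 ≈ 0.563
— viral social-media post explains away the evidence for newsletter send.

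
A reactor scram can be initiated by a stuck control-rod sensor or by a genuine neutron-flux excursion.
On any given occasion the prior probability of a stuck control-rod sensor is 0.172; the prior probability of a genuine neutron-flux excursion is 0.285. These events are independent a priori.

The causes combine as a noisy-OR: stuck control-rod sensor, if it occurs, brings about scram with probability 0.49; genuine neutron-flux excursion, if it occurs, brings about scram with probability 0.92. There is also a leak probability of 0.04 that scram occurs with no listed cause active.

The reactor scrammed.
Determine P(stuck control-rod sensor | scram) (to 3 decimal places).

Under noisy-OR, P(scram | causes) = 1 − (1−0.04)·∏(1−qᵢ) over the active causes.
Sum P(scram|·) weighted by the priors over the 4 (stuck control-rod sensor, genuine neutron-flux excursion) configurations:
  P(scram) = 0.04·0.828·0.715 + 0.9232·0.828·0.285 + 0.5104·0.172·0.715 + 0.960832·0.172·0.285
        = 0.023681 + 0.217857 + 0.062769 + 0.047100 = 0.351407
Configurations with stuck control-rod sensor contribute 0.109869, so
  P(stuck control-rod sensor | scram) = 0.109869 / 0.351407 ≈ 0.313

P(stuck control-rod sensor | scram) ≈ 0.313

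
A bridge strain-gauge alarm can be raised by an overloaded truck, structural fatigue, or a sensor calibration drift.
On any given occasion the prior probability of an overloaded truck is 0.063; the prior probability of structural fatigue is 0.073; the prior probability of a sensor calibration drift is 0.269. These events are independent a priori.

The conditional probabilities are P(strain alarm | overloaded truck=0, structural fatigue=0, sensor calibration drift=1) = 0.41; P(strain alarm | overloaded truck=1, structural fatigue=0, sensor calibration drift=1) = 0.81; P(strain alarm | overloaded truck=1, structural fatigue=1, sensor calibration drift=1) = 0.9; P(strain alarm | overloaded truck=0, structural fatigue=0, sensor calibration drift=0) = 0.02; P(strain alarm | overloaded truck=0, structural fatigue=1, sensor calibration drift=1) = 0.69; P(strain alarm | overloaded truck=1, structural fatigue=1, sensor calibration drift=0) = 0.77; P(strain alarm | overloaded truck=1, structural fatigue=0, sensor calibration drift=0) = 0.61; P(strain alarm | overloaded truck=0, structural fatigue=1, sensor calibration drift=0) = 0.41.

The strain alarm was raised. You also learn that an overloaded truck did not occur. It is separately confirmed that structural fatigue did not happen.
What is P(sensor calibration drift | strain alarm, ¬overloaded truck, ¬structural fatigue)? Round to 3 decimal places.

P(sensor calibration drift | strain alarm, ¬overloaded truck, ¬structural fatigue) ≈ 0.883

By total probability over both values of sensor calibration drift:
  P(strain alarm | ¬overloaded truck, ¬structural fatigue) = 0.02*0.731 + 0.41*0.269
        = 0.014620 + 0.110290 = 0.124910
Keeping only the sensor calibration drift-present terms gives 0.110290, so
  P(sensor calibration drift | strain alarm, ¬overloaded truck, ¬structural fatigue) = 0.110290 / 0.124910 ≈ 0.883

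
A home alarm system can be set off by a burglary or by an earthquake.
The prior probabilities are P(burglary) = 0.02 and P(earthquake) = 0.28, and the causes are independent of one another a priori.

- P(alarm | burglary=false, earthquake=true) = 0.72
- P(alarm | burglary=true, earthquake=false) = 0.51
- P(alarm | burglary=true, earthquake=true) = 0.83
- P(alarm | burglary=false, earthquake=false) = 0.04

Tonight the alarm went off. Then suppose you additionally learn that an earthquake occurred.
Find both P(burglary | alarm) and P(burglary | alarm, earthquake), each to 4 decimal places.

P(burglary | alarm) ≈ 0.0504; P(burglary | alarm, earthquake) ≈ 0.0230

P(alarm) = 0.04*0.98*0.72 + 0.72*0.98*0.28 + 0.51*0.02*0.72 + 0.83*0.02*0.28 = 0.028224 + 0.197568 + 0.007344 + 0.004648 = 0.237784
Of this, 0.011992 comes from 0.007344 + 0.004648 (the burglary=true cases).
Hence the posterior is 0.011992/0.237784 ≈ 0.0504.

With the extra evidence:
For the numerator, keep only burglary=true terms: 0.83×0.02 = 0.016600
The normalizing constant is 0.72×0.98 + 0.83×0.02 = 0.722200
P(burglary | alarm, earthquake) = 0.016600/0.722200 ≈ 0.0230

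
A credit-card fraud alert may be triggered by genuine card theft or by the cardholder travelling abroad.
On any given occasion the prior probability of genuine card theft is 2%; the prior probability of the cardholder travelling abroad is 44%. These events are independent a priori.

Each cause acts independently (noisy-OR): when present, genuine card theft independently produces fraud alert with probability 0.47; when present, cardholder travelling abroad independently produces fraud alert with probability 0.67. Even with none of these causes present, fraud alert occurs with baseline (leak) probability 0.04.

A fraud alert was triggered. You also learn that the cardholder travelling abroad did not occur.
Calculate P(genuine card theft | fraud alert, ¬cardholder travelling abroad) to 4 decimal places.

P(genuine card theft | fraud alert, ¬cardholder travelling abroad) ≈ 0.2004

Under noisy-OR, P(fraud alert | causes) = 1 − (1−0.04)·∏(1−qᵢ) over the active causes.
For the numerator, keep only genuine card theft=true terms: 0.4912×0.02 = 0.009824
Denominator P(fraud alert | ¬cardholder travelling abroad): 0.04×0.98 + 0.4912×0.02 = 0.049024
P(genuine card theft | fraud alert, ¬cardholder travelling abroad) = 0.009824/0.049024 ≈ 0.2004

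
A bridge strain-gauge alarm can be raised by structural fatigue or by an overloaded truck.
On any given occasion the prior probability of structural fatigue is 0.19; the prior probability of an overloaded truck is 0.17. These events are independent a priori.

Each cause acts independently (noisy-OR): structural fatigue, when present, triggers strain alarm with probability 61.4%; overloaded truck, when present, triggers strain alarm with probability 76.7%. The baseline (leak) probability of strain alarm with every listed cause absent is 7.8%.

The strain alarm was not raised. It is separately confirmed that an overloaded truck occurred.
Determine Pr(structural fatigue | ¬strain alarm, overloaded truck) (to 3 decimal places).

Pr(structural fatigue | ¬strain alarm, overloaded truck) ≈ 0.083

Under noisy-OR, P(strain alarm | causes) = 1 − (1−0.078)·∏(1−qᵢ) over the active causes.
For the numerator, keep only structural fatigue=true terms: 0.082923*0.19 = 0.015755
Normalizer over all consistent configurations: 0.214826*0.81 + 0.082923*0.19 = 0.189764
Posterior = 0.015755 / 0.189764 ≈ 0.083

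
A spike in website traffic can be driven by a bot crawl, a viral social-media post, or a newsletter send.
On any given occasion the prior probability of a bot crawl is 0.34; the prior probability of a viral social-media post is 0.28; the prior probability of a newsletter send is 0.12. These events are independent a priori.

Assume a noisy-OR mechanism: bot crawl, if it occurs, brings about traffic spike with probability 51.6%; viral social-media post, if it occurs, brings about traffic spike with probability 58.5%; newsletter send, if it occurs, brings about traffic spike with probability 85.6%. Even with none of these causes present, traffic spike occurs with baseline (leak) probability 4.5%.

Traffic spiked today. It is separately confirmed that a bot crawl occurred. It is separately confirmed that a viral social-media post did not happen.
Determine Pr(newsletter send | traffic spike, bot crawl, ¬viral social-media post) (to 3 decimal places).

Under noisy-OR, P(traffic spike | causes) = 1 − (1−0.045)·∏(1−qᵢ) over the active causes.
Sum P(traffic spike|·) weighted by the priors over both values of newsletter send:
  P(traffic spike | bot crawl, ¬viral social-media post) = 0.53778·0.88 + 0.93344·0.12
        = 0.473246 + 0.112013 = 0.585259
Configurations with newsletter send contribute 0.112013, so
  P(newsletter send | traffic spike, bot crawl, ¬viral social-media post) = 0.112013 / 0.585259 ≈ 0.191

Pr(newsletter send | traffic spike, bot crawl, ¬viral social-media post) ≈ 0.191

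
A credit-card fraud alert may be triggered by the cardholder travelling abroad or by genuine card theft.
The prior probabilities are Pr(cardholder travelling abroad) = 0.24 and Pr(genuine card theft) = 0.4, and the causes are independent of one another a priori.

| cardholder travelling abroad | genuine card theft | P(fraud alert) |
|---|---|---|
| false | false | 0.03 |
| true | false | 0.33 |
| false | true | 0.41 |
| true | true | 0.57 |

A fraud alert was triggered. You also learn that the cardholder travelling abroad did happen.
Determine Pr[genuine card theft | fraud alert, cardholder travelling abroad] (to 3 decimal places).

Pr[genuine card theft | fraud alert, cardholder travelling abroad] ≈ 0.535

For the numerator, keep only genuine card theft=true terms: 0.57×0.4 = 0.228000
Denominator P(fraud alert | cardholder travelling abroad): 0.33×0.6 + 0.57×0.4 = 0.426000
P(genuine card theft | fraud alert, cardholder travelling abroad) = 0.228000/0.426000 ≈ 0.535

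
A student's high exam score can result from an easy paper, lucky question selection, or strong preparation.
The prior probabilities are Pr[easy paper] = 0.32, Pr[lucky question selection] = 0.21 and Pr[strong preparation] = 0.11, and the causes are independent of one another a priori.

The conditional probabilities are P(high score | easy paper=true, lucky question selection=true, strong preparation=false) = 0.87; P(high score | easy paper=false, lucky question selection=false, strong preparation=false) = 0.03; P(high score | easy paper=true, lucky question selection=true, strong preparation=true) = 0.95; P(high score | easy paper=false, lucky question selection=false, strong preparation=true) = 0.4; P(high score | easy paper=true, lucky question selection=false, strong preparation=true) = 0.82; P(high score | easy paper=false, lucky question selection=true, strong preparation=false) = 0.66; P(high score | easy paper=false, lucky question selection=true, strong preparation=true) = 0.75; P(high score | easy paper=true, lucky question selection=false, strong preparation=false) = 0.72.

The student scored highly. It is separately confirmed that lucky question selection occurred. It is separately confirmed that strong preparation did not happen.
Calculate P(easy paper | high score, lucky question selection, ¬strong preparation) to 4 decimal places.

P(easy paper | high score, lucky question selection, ¬strong preparation) ≈ 0.3828

By total probability over both values of easy paper:
  P(high score | lucky question selection, ¬strong preparation) = 0.66·0.68 + 0.87·0.32
        = 0.448800 + 0.278400 = 0.727200
Keeping only the easy paper-present terms gives 0.278400, so
  P(easy paper | high score, lucky question selection, ¬strong preparation) = 0.278400 / 0.727200 ≈ 0.3828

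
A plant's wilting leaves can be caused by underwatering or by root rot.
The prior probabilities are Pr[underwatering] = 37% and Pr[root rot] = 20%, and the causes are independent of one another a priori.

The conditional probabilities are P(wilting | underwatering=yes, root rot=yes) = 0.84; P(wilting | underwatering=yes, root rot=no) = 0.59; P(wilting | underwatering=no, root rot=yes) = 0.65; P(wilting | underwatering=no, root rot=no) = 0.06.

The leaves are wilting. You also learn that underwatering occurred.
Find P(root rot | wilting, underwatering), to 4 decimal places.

Weight on root rot=true, given the evidence: 0.84*0.2 = 0.168000
The normalizing constant is 0.59*0.8 + 0.84*0.2 = 0.640000
P(root rot | wilting, underwatering) = 0.168000/0.640000 ≈ 0.2625

P(root rot | wilting, underwatering) ≈ 0.2625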